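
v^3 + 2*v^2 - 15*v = v*(v - 3)*(v + 5)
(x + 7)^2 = x^2 + 14*x + 49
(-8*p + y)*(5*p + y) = -40*p^2 - 3*p*y + y^2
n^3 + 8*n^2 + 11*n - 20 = (n - 1)*(n + 4)*(n + 5)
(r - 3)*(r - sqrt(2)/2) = r^2 - 3*r - sqrt(2)*r/2 + 3*sqrt(2)/2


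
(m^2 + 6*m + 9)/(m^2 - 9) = (m + 3)/(m - 3)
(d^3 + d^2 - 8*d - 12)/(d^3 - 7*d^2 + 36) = (d + 2)/(d - 6)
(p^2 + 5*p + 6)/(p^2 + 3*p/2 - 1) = 2*(p + 3)/(2*p - 1)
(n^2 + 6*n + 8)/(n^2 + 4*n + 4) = (n + 4)/(n + 2)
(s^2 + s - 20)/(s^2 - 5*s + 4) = (s + 5)/(s - 1)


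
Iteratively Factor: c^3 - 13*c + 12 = (c - 3)*(c^2 + 3*c - 4) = (c - 3)*(c - 1)*(c + 4)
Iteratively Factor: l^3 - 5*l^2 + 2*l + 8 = (l + 1)*(l^2 - 6*l + 8) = (l - 2)*(l + 1)*(l - 4)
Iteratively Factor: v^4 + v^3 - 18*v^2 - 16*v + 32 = (v + 2)*(v^3 - v^2 - 16*v + 16) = (v + 2)*(v + 4)*(v^2 - 5*v + 4) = (v - 4)*(v + 2)*(v + 4)*(v - 1)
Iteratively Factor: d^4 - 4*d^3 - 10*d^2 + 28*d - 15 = (d - 1)*(d^3 - 3*d^2 - 13*d + 15) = (d - 1)*(d + 3)*(d^2 - 6*d + 5) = (d - 5)*(d - 1)*(d + 3)*(d - 1)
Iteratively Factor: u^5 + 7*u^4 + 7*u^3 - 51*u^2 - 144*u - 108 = (u + 3)*(u^4 + 4*u^3 - 5*u^2 - 36*u - 36) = (u + 2)*(u + 3)*(u^3 + 2*u^2 - 9*u - 18) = (u - 3)*(u + 2)*(u + 3)*(u^2 + 5*u + 6) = (u - 3)*(u + 2)^2*(u + 3)*(u + 3)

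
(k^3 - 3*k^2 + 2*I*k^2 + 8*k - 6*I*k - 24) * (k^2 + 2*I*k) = k^5 - 3*k^4 + 4*I*k^4 + 4*k^3 - 12*I*k^3 - 12*k^2 + 16*I*k^2 - 48*I*k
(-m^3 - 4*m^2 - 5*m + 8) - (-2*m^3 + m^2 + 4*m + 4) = m^3 - 5*m^2 - 9*m + 4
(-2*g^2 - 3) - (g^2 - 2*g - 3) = -3*g^2 + 2*g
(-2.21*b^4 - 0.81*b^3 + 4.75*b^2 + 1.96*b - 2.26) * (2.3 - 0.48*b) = 1.0608*b^5 - 4.6942*b^4 - 4.143*b^3 + 9.9842*b^2 + 5.5928*b - 5.198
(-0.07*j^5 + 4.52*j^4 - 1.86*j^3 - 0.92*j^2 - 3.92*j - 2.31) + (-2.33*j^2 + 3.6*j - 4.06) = -0.07*j^5 + 4.52*j^4 - 1.86*j^3 - 3.25*j^2 - 0.32*j - 6.37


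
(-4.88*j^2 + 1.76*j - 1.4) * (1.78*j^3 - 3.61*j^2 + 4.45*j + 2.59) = -8.6864*j^5 + 20.7496*j^4 - 30.5616*j^3 + 0.2468*j^2 - 1.6716*j - 3.626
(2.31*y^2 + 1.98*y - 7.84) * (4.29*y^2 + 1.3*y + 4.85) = 9.9099*y^4 + 11.4972*y^3 - 19.8561*y^2 - 0.589*y - 38.024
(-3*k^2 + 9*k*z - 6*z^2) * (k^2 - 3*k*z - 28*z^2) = -3*k^4 + 18*k^3*z + 51*k^2*z^2 - 234*k*z^3 + 168*z^4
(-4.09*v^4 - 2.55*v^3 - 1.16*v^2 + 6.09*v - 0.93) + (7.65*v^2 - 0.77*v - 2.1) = -4.09*v^4 - 2.55*v^3 + 6.49*v^2 + 5.32*v - 3.03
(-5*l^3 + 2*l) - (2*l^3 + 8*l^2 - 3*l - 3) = -7*l^3 - 8*l^2 + 5*l + 3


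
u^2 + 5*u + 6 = (u + 2)*(u + 3)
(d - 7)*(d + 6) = d^2 - d - 42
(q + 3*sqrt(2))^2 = q^2 + 6*sqrt(2)*q + 18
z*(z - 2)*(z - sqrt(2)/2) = z^3 - 2*z^2 - sqrt(2)*z^2/2 + sqrt(2)*z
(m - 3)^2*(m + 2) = m^3 - 4*m^2 - 3*m + 18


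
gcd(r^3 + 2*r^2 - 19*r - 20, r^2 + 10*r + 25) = r + 5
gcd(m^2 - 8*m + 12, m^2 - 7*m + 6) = m - 6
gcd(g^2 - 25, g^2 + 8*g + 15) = g + 5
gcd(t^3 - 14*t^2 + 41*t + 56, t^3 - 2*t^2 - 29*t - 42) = t - 7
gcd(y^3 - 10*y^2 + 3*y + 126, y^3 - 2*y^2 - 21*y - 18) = y^2 - 3*y - 18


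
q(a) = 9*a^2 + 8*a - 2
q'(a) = 18*a + 8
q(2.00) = 50.00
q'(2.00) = 44.00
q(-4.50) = 144.25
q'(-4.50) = -73.00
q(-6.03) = 277.01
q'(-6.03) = -100.54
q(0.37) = 2.19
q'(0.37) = 14.66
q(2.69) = 84.64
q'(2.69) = 56.42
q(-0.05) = -2.38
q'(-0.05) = 7.10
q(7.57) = 574.30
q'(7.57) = 144.26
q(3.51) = 136.96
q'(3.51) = 71.18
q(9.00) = 799.00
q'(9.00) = 170.00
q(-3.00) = 55.00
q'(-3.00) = -46.00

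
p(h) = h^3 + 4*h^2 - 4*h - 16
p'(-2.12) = -7.48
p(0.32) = -16.84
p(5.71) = 277.75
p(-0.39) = -13.89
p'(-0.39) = -6.66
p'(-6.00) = 56.00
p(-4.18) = -2.43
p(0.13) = -16.45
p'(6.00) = 152.00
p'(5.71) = 139.49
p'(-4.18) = 14.98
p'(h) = 3*h^2 + 8*h - 4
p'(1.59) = 16.30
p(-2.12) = 0.93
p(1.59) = -8.23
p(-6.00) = -64.00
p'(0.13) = -2.91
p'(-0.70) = -8.13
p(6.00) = 320.00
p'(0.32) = -1.13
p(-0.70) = -11.58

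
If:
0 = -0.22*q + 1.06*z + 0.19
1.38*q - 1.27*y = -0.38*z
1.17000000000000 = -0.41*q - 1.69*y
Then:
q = -0.46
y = -0.58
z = -0.27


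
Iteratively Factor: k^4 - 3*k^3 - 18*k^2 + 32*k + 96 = (k - 4)*(k^3 + k^2 - 14*k - 24) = (k - 4)*(k + 3)*(k^2 - 2*k - 8) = (k - 4)*(k + 2)*(k + 3)*(k - 4)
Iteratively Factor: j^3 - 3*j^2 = (j)*(j^2 - 3*j) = j*(j - 3)*(j)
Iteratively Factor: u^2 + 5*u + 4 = (u + 4)*(u + 1)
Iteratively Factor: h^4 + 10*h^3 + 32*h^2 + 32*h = (h + 4)*(h^3 + 6*h^2 + 8*h) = (h + 4)^2*(h^2 + 2*h) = (h + 2)*(h + 4)^2*(h)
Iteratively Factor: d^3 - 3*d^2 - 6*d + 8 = (d - 1)*(d^2 - 2*d - 8) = (d - 1)*(d + 2)*(d - 4)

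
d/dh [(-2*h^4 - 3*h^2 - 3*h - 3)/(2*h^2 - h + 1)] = (-8*h^5 + 6*h^4 - 8*h^3 + 9*h^2 + 6*h - 6)/(4*h^4 - 4*h^3 + 5*h^2 - 2*h + 1)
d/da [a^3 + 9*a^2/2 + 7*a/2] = 3*a^2 + 9*a + 7/2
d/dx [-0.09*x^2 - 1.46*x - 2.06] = -0.18*x - 1.46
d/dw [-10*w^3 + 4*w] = 4 - 30*w^2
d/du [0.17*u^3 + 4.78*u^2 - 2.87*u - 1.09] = 0.51*u^2 + 9.56*u - 2.87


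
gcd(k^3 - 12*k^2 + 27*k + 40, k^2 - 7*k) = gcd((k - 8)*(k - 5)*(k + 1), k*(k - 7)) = 1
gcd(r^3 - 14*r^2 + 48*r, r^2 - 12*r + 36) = r - 6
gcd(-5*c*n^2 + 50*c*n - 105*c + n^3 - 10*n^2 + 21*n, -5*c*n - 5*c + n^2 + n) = 5*c - n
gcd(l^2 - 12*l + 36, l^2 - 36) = l - 6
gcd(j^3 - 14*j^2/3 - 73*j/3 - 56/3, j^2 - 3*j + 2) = 1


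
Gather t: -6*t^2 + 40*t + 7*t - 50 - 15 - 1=-6*t^2 + 47*t - 66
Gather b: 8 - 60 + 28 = -24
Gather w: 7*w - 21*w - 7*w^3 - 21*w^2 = -7*w^3 - 21*w^2 - 14*w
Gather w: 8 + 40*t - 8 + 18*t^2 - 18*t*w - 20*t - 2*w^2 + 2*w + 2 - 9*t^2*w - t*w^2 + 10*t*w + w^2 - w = 18*t^2 + 20*t + w^2*(-t - 1) + w*(-9*t^2 - 8*t + 1) + 2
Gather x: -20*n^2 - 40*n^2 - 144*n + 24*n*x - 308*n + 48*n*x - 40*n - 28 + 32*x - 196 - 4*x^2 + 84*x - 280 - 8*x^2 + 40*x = -60*n^2 - 492*n - 12*x^2 + x*(72*n + 156) - 504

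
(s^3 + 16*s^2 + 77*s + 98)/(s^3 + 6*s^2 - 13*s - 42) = (s + 7)/(s - 3)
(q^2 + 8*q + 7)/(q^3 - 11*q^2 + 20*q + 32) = (q + 7)/(q^2 - 12*q + 32)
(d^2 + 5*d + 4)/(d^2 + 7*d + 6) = (d + 4)/(d + 6)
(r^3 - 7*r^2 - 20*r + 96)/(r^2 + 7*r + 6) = (r^3 - 7*r^2 - 20*r + 96)/(r^2 + 7*r + 6)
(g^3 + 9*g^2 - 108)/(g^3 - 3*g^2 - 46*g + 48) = (g^2 + 3*g - 18)/(g^2 - 9*g + 8)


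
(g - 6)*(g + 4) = g^2 - 2*g - 24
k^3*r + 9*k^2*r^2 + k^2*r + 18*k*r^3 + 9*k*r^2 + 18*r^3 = (k + 3*r)*(k + 6*r)*(k*r + r)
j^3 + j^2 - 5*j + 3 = (j - 1)^2*(j + 3)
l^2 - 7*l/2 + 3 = (l - 2)*(l - 3/2)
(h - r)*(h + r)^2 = h^3 + h^2*r - h*r^2 - r^3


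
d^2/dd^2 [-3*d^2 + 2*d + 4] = -6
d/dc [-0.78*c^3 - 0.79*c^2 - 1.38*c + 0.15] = -2.34*c^2 - 1.58*c - 1.38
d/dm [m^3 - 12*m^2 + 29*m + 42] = 3*m^2 - 24*m + 29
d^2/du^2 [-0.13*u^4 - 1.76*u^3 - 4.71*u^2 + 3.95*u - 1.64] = -1.56*u^2 - 10.56*u - 9.42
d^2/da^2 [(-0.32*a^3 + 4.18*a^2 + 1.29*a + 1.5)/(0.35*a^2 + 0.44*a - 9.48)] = (5.55111512312578e-17*a^5 - 8.88178419700125e-16*a^4 - 3.218814*a^3 + 92.326644*a^2 - 145.483848*a + 772.61304)/(0.042875*a^6 + 0.1617*a^5 - 3.28062*a^4 - 8.674336*a^3 + 88.857936*a^2 + 118.628928*a - 851.971392)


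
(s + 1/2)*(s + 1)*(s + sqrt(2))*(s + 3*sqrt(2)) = s^4 + 3*s^3/2 + 4*sqrt(2)*s^3 + 13*s^2/2 + 6*sqrt(2)*s^2 + 2*sqrt(2)*s + 9*s + 3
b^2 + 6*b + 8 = (b + 2)*(b + 4)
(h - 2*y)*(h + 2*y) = h^2 - 4*y^2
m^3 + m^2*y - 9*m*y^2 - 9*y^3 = (m - 3*y)*(m + y)*(m + 3*y)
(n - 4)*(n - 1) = n^2 - 5*n + 4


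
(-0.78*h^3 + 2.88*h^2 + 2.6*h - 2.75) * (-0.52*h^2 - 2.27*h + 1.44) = 0.4056*h^5 + 0.273*h^4 - 9.0128*h^3 - 0.324800000000001*h^2 + 9.9865*h - 3.96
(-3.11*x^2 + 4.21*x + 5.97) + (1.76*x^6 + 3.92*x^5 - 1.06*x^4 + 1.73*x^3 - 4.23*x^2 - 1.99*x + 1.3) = 1.76*x^6 + 3.92*x^5 - 1.06*x^4 + 1.73*x^3 - 7.34*x^2 + 2.22*x + 7.27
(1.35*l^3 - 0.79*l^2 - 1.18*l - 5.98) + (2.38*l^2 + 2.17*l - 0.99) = 1.35*l^3 + 1.59*l^2 + 0.99*l - 6.97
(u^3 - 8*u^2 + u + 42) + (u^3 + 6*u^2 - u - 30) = 2*u^3 - 2*u^2 + 12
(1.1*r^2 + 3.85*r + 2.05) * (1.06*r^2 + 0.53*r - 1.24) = 1.166*r^4 + 4.664*r^3 + 2.8495*r^2 - 3.6875*r - 2.542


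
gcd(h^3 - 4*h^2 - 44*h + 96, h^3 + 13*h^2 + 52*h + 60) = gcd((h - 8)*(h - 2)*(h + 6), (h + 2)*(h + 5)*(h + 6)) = h + 6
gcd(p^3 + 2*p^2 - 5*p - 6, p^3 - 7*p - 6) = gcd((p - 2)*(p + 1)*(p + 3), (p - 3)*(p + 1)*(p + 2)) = p + 1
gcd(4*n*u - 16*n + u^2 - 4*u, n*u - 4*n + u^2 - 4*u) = u - 4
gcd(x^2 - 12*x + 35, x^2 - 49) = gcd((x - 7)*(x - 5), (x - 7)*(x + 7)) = x - 7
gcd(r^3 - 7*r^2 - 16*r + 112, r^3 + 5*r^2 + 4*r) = r + 4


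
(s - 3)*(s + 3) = s^2 - 9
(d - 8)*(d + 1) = d^2 - 7*d - 8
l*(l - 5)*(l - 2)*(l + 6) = l^4 - l^3 - 32*l^2 + 60*l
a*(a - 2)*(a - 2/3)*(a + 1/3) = a^4 - 7*a^3/3 + 4*a^2/9 + 4*a/9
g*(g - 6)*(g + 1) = g^3 - 5*g^2 - 6*g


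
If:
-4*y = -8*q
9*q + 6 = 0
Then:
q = -2/3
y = -4/3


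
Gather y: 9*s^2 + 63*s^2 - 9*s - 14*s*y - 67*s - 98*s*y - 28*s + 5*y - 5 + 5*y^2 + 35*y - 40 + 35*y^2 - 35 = 72*s^2 - 104*s + 40*y^2 + y*(40 - 112*s) - 80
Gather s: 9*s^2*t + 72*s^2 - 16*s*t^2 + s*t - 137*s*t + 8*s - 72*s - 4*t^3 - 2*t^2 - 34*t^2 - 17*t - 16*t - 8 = s^2*(9*t + 72) + s*(-16*t^2 - 136*t - 64) - 4*t^3 - 36*t^2 - 33*t - 8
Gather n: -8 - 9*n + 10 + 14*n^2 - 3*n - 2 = 14*n^2 - 12*n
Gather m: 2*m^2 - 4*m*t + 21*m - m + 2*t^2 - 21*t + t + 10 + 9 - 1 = 2*m^2 + m*(20 - 4*t) + 2*t^2 - 20*t + 18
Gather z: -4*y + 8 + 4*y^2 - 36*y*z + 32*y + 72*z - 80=4*y^2 + 28*y + z*(72 - 36*y) - 72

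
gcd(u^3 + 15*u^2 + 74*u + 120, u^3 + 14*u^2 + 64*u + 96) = u^2 + 10*u + 24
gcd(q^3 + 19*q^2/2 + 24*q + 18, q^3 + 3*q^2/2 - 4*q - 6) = q^2 + 7*q/2 + 3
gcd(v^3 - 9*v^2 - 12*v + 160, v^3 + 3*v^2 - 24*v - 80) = v^2 - v - 20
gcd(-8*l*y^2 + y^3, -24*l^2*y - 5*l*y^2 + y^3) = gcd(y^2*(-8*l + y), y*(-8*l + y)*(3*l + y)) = -8*l*y + y^2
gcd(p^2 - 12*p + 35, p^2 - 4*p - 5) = p - 5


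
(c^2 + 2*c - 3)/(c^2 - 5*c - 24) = (c - 1)/(c - 8)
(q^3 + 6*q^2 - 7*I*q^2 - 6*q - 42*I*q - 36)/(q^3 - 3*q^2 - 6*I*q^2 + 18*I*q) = (q^2 + q*(6 - I) - 6*I)/(q*(q - 3))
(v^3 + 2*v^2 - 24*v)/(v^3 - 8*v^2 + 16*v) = (v + 6)/(v - 4)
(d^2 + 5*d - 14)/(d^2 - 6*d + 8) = (d + 7)/(d - 4)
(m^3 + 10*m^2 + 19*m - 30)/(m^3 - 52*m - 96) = (m^2 + 4*m - 5)/(m^2 - 6*m - 16)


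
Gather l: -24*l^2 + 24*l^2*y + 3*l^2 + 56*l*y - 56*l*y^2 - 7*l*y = l^2*(24*y - 21) + l*(-56*y^2 + 49*y)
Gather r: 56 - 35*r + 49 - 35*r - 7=98 - 70*r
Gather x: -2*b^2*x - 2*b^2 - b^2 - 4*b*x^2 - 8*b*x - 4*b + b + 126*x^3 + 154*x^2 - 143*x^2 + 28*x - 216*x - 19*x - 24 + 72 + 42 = -3*b^2 - 3*b + 126*x^3 + x^2*(11 - 4*b) + x*(-2*b^2 - 8*b - 207) + 90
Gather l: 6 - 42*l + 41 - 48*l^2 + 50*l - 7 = -48*l^2 + 8*l + 40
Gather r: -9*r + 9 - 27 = -9*r - 18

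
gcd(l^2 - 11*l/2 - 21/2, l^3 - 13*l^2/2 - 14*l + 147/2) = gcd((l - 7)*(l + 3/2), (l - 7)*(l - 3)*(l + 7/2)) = l - 7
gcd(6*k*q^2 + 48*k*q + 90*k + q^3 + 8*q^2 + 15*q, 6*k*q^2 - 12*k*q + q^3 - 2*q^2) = 6*k + q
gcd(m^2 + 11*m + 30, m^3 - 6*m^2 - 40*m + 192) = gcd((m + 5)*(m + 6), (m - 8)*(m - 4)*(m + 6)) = m + 6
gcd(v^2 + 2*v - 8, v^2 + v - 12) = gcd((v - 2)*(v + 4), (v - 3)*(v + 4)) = v + 4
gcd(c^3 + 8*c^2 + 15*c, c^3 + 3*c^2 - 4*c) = c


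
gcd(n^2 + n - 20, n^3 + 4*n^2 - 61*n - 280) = n + 5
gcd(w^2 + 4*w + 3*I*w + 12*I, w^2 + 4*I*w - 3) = w + 3*I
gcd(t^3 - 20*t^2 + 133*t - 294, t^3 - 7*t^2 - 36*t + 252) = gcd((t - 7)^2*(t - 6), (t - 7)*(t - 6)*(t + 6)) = t^2 - 13*t + 42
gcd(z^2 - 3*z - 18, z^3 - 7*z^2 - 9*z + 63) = z + 3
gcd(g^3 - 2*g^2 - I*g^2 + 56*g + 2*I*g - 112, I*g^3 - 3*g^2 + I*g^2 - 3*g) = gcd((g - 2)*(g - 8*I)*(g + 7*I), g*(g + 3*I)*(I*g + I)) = 1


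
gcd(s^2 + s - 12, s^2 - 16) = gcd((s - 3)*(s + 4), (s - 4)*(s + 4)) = s + 4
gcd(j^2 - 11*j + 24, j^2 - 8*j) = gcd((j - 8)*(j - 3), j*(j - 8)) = j - 8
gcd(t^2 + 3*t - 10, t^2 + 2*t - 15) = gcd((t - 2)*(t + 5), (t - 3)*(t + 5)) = t + 5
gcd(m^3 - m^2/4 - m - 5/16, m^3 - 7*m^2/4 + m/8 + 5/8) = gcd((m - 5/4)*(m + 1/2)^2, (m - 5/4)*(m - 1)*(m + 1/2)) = m^2 - 3*m/4 - 5/8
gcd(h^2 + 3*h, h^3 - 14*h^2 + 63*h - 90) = 1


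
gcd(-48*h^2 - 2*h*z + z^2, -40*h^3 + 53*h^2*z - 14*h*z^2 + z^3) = -8*h + z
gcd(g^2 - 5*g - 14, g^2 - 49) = g - 7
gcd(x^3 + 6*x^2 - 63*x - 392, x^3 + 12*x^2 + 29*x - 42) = x + 7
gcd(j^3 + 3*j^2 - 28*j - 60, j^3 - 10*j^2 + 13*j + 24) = 1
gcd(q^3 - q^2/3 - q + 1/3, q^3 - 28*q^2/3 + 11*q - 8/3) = q^2 - 4*q/3 + 1/3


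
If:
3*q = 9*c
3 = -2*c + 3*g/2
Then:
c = q/3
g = 4*q/9 + 2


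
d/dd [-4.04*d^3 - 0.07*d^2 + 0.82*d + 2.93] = -12.12*d^2 - 0.14*d + 0.82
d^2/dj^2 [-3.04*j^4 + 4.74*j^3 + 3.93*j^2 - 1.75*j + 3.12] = -36.48*j^2 + 28.44*j + 7.86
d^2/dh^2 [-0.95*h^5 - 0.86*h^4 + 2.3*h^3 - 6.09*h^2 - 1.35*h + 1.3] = -19.0*h^3 - 10.32*h^2 + 13.8*h - 12.18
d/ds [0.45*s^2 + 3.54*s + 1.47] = 0.9*s + 3.54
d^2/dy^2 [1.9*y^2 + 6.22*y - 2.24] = 3.80000000000000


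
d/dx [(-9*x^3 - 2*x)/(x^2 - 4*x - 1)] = (-9*x^4 + 72*x^3 + 29*x^2 + 2)/(x^4 - 8*x^3 + 14*x^2 + 8*x + 1)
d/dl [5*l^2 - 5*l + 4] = 10*l - 5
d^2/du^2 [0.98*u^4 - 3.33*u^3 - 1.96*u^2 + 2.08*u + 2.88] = 11.76*u^2 - 19.98*u - 3.92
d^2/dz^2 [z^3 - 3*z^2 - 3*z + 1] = 6*z - 6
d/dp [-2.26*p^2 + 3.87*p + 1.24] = 3.87 - 4.52*p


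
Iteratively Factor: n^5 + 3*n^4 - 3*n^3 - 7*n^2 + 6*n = (n - 1)*(n^4 + 4*n^3 + n^2 - 6*n) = (n - 1)*(n + 3)*(n^3 + n^2 - 2*n) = (n - 1)*(n + 2)*(n + 3)*(n^2 - n) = n*(n - 1)*(n + 2)*(n + 3)*(n - 1)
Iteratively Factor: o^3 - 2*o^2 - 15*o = (o)*(o^2 - 2*o - 15) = o*(o + 3)*(o - 5)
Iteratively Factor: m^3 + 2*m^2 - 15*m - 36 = (m + 3)*(m^2 - m - 12) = (m - 4)*(m + 3)*(m + 3)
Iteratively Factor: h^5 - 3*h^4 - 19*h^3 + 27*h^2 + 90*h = (h)*(h^4 - 3*h^3 - 19*h^2 + 27*h + 90) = h*(h - 5)*(h^3 + 2*h^2 - 9*h - 18) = h*(h - 5)*(h + 2)*(h^2 - 9) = h*(h - 5)*(h - 3)*(h + 2)*(h + 3)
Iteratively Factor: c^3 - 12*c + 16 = (c - 2)*(c^2 + 2*c - 8) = (c - 2)*(c + 4)*(c - 2)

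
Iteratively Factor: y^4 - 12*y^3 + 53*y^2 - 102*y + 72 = (y - 3)*(y^3 - 9*y^2 + 26*y - 24) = (y - 4)*(y - 3)*(y^2 - 5*y + 6) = (y - 4)*(y - 3)^2*(y - 2)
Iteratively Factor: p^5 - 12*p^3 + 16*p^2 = (p)*(p^4 - 12*p^2 + 16*p) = p*(p - 2)*(p^3 + 2*p^2 - 8*p) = p*(p - 2)^2*(p^2 + 4*p) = p^2*(p - 2)^2*(p + 4)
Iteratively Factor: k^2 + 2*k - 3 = (k - 1)*(k + 3)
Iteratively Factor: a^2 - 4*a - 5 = (a + 1)*(a - 5)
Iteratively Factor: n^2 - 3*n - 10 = (n + 2)*(n - 5)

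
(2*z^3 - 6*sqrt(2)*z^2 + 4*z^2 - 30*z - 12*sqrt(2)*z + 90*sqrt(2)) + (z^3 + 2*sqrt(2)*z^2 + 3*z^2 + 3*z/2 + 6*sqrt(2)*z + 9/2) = 3*z^3 - 4*sqrt(2)*z^2 + 7*z^2 - 57*z/2 - 6*sqrt(2)*z + 9/2 + 90*sqrt(2)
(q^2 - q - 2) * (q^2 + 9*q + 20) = q^4 + 8*q^3 + 9*q^2 - 38*q - 40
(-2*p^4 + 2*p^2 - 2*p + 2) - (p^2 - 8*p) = -2*p^4 + p^2 + 6*p + 2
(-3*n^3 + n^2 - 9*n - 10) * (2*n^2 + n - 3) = -6*n^5 - n^4 - 8*n^3 - 32*n^2 + 17*n + 30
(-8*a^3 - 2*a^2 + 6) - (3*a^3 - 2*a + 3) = -11*a^3 - 2*a^2 + 2*a + 3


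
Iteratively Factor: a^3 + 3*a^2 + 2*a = (a + 1)*(a^2 + 2*a) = (a + 1)*(a + 2)*(a)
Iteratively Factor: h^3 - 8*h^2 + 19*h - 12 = (h - 1)*(h^2 - 7*h + 12) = (h - 3)*(h - 1)*(h - 4)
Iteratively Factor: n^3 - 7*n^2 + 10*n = (n)*(n^2 - 7*n + 10) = n*(n - 2)*(n - 5)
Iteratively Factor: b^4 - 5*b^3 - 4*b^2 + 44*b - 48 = (b - 2)*(b^3 - 3*b^2 - 10*b + 24) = (b - 2)^2*(b^2 - b - 12) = (b - 2)^2*(b + 3)*(b - 4)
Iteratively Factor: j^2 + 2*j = (j)*(j + 2)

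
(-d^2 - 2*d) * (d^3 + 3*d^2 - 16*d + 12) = -d^5 - 5*d^4 + 10*d^3 + 20*d^2 - 24*d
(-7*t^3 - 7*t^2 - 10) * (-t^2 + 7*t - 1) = 7*t^5 - 42*t^4 - 42*t^3 + 17*t^2 - 70*t + 10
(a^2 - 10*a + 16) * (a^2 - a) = a^4 - 11*a^3 + 26*a^2 - 16*a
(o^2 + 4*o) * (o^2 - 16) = o^4 + 4*o^3 - 16*o^2 - 64*o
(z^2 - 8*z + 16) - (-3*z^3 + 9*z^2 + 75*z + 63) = 3*z^3 - 8*z^2 - 83*z - 47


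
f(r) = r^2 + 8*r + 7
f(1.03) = 16.30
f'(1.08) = 10.16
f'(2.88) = 13.76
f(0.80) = 14.04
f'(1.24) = 10.48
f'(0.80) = 9.60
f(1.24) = 18.46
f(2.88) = 38.33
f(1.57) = 22.02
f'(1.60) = 11.20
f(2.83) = 37.65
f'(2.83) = 13.66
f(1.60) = 22.36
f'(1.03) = 10.06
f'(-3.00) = 2.00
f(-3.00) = -8.00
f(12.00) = 247.00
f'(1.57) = 11.14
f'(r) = 2*r + 8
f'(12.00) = 32.00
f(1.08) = 16.81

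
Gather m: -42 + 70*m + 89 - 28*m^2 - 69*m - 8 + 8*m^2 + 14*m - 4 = -20*m^2 + 15*m + 35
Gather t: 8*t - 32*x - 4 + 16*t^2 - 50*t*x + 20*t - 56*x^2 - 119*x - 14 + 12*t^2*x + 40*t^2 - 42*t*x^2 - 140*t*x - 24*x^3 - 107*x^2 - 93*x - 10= t^2*(12*x + 56) + t*(-42*x^2 - 190*x + 28) - 24*x^3 - 163*x^2 - 244*x - 28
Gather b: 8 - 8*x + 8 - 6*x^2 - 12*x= -6*x^2 - 20*x + 16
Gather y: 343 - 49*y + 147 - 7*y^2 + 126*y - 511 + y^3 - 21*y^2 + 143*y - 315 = y^3 - 28*y^2 + 220*y - 336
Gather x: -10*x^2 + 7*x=-10*x^2 + 7*x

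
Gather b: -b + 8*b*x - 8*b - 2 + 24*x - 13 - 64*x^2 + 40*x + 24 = b*(8*x - 9) - 64*x^2 + 64*x + 9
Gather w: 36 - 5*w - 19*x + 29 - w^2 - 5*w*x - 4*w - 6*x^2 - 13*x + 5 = -w^2 + w*(-5*x - 9) - 6*x^2 - 32*x + 70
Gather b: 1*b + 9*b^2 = 9*b^2 + b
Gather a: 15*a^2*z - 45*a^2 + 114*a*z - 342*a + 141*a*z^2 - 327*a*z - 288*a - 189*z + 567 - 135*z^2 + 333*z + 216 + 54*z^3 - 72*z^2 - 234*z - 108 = a^2*(15*z - 45) + a*(141*z^2 - 213*z - 630) + 54*z^3 - 207*z^2 - 90*z + 675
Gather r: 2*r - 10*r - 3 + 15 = 12 - 8*r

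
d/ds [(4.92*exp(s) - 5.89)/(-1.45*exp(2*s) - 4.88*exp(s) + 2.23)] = (7.134*exp(2*s) - 17.081*exp(s) - 17.7716)*exp(s)/(2.1025*exp(4*s) + 14.152*exp(3*s) + 17.3474*exp(2*s) - 21.7648*exp(s) + 4.9729)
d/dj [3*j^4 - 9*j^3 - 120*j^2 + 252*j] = 12*j^3 - 27*j^2 - 240*j + 252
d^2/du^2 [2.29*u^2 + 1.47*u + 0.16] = 4.58000000000000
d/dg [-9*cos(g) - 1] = 9*sin(g)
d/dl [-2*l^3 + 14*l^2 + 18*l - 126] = -6*l^2 + 28*l + 18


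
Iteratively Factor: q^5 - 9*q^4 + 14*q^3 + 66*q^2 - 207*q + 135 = (q - 5)*(q^4 - 4*q^3 - 6*q^2 + 36*q - 27) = (q - 5)*(q + 3)*(q^3 - 7*q^2 + 15*q - 9) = (q - 5)*(q - 3)*(q + 3)*(q^2 - 4*q + 3) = (q - 5)*(q - 3)*(q - 1)*(q + 3)*(q - 3)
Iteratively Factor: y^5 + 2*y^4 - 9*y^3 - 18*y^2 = (y - 3)*(y^4 + 5*y^3 + 6*y^2) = (y - 3)*(y + 2)*(y^3 + 3*y^2) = y*(y - 3)*(y + 2)*(y^2 + 3*y) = y*(y - 3)*(y + 2)*(y + 3)*(y)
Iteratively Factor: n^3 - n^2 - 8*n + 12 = (n - 2)*(n^2 + n - 6) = (n - 2)*(n + 3)*(n - 2)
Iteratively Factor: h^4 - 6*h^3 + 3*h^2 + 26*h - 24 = (h + 2)*(h^3 - 8*h^2 + 19*h - 12) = (h - 4)*(h + 2)*(h^2 - 4*h + 3) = (h - 4)*(h - 1)*(h + 2)*(h - 3)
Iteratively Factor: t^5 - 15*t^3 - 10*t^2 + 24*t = (t + 3)*(t^4 - 3*t^3 - 6*t^2 + 8*t) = (t - 4)*(t + 3)*(t^3 + t^2 - 2*t) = t*(t - 4)*(t + 3)*(t^2 + t - 2) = t*(t - 4)*(t + 2)*(t + 3)*(t - 1)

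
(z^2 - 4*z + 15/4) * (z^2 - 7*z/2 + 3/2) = z^4 - 15*z^3/2 + 77*z^2/4 - 153*z/8 + 45/8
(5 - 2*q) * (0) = 0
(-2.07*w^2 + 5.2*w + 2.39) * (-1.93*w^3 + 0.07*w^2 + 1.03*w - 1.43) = 3.9951*w^5 - 10.1809*w^4 - 6.3808*w^3 + 8.4834*w^2 - 4.9743*w - 3.4177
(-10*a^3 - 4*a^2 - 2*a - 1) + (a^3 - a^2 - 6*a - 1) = -9*a^3 - 5*a^2 - 8*a - 2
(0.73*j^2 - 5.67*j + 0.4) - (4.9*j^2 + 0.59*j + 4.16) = -4.17*j^2 - 6.26*j - 3.76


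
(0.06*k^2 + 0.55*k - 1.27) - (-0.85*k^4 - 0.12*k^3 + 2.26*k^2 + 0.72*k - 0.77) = 0.85*k^4 + 0.12*k^3 - 2.2*k^2 - 0.17*k - 0.5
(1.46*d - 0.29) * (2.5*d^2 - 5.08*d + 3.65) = 3.65*d^3 - 8.1418*d^2 + 6.8022*d - 1.0585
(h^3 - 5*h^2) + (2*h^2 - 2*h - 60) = h^3 - 3*h^2 - 2*h - 60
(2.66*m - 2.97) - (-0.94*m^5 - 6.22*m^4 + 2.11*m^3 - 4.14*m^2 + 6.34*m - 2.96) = 0.94*m^5 + 6.22*m^4 - 2.11*m^3 + 4.14*m^2 - 3.68*m - 0.0100000000000002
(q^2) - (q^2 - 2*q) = 2*q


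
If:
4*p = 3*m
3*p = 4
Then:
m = 16/9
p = 4/3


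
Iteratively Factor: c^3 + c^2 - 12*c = (c + 4)*(c^2 - 3*c) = (c - 3)*(c + 4)*(c)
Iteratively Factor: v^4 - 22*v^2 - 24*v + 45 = (v - 5)*(v^3 + 5*v^2 + 3*v - 9) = (v - 5)*(v - 1)*(v^2 + 6*v + 9) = (v - 5)*(v - 1)*(v + 3)*(v + 3)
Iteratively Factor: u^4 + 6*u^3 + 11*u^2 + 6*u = (u)*(u^3 + 6*u^2 + 11*u + 6) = u*(u + 3)*(u^2 + 3*u + 2) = u*(u + 2)*(u + 3)*(u + 1)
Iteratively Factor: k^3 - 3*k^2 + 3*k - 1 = (k - 1)*(k^2 - 2*k + 1) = (k - 1)^2*(k - 1)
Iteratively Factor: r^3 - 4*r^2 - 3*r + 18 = (r - 3)*(r^2 - r - 6) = (r - 3)^2*(r + 2)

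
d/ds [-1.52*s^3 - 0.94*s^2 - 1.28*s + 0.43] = -4.56*s^2 - 1.88*s - 1.28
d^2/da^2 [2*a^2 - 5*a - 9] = 4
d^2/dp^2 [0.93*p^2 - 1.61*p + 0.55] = 1.86000000000000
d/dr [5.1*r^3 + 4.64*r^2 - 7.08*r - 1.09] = 15.3*r^2 + 9.28*r - 7.08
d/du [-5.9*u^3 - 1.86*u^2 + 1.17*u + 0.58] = -17.7*u^2 - 3.72*u + 1.17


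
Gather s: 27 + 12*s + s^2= s^2 + 12*s + 27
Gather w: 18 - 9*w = 18 - 9*w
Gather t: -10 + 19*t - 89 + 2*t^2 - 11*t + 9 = 2*t^2 + 8*t - 90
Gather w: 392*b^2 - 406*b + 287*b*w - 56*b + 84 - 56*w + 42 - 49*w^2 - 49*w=392*b^2 - 462*b - 49*w^2 + w*(287*b - 105) + 126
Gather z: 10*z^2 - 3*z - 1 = 10*z^2 - 3*z - 1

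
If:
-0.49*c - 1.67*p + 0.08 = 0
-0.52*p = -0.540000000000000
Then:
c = -3.38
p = 1.04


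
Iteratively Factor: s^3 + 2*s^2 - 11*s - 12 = (s + 4)*(s^2 - 2*s - 3) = (s - 3)*(s + 4)*(s + 1)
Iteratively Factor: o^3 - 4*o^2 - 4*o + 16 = (o + 2)*(o^2 - 6*o + 8) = (o - 2)*(o + 2)*(o - 4)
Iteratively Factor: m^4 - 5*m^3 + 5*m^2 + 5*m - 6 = (m + 1)*(m^3 - 6*m^2 + 11*m - 6) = (m - 2)*(m + 1)*(m^2 - 4*m + 3) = (m - 3)*(m - 2)*(m + 1)*(m - 1)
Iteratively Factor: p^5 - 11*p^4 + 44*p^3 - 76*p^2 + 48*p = (p - 3)*(p^4 - 8*p^3 + 20*p^2 - 16*p) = p*(p - 3)*(p^3 - 8*p^2 + 20*p - 16) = p*(p - 3)*(p - 2)*(p^2 - 6*p + 8) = p*(p - 4)*(p - 3)*(p - 2)*(p - 2)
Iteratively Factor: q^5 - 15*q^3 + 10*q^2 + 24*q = (q - 3)*(q^4 + 3*q^3 - 6*q^2 - 8*q) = (q - 3)*(q - 2)*(q^3 + 5*q^2 + 4*q) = (q - 3)*(q - 2)*(q + 1)*(q^2 + 4*q) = q*(q - 3)*(q - 2)*(q + 1)*(q + 4)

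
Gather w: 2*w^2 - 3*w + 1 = 2*w^2 - 3*w + 1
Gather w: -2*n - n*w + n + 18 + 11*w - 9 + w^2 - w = -n + w^2 + w*(10 - n) + 9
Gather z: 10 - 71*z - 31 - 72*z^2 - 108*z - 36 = -72*z^2 - 179*z - 57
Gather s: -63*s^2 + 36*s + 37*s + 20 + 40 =-63*s^2 + 73*s + 60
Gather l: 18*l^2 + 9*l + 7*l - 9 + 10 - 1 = 18*l^2 + 16*l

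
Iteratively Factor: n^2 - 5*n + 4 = (n - 1)*(n - 4)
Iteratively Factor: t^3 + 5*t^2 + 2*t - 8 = (t + 4)*(t^2 + t - 2) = (t - 1)*(t + 4)*(t + 2)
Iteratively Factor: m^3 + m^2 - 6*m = (m - 2)*(m^2 + 3*m) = m*(m - 2)*(m + 3)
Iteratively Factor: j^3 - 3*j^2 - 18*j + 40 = (j - 5)*(j^2 + 2*j - 8) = (j - 5)*(j + 4)*(j - 2)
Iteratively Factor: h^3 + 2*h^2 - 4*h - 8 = (h + 2)*(h^2 - 4) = (h - 2)*(h + 2)*(h + 2)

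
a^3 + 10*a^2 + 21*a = a*(a + 3)*(a + 7)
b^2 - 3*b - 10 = (b - 5)*(b + 2)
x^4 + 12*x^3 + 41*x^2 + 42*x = x*(x + 2)*(x + 3)*(x + 7)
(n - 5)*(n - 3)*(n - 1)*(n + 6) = n^4 - 3*n^3 - 31*n^2 + 123*n - 90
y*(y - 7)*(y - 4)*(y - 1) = y^4 - 12*y^3 + 39*y^2 - 28*y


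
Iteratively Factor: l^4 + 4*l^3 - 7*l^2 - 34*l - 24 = (l + 1)*(l^3 + 3*l^2 - 10*l - 24) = (l - 3)*(l + 1)*(l^2 + 6*l + 8) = (l - 3)*(l + 1)*(l + 2)*(l + 4)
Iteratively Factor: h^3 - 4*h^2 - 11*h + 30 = (h - 2)*(h^2 - 2*h - 15) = (h - 2)*(h + 3)*(h - 5)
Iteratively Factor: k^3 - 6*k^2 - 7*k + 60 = (k - 4)*(k^2 - 2*k - 15) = (k - 4)*(k + 3)*(k - 5)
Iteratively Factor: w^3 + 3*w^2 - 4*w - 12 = (w + 2)*(w^2 + w - 6) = (w + 2)*(w + 3)*(w - 2)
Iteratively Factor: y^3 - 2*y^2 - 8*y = (y - 4)*(y^2 + 2*y) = y*(y - 4)*(y + 2)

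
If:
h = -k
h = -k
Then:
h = -k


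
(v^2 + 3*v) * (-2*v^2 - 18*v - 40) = -2*v^4 - 24*v^3 - 94*v^2 - 120*v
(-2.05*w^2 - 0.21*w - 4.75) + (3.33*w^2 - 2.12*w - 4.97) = 1.28*w^2 - 2.33*w - 9.72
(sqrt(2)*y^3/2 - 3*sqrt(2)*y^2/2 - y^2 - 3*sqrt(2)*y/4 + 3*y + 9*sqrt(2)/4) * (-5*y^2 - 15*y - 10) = -5*sqrt(2)*y^5/2 + 5*y^4 + 85*sqrt(2)*y^3/4 - 35*y^2 + 15*sqrt(2)*y^2 - 105*sqrt(2)*y/4 - 30*y - 45*sqrt(2)/2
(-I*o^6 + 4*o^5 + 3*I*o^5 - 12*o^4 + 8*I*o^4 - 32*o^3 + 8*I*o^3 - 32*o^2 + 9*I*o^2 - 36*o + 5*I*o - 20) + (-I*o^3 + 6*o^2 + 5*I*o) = -I*o^6 + 4*o^5 + 3*I*o^5 - 12*o^4 + 8*I*o^4 - 32*o^3 + 7*I*o^3 - 26*o^2 + 9*I*o^2 - 36*o + 10*I*o - 20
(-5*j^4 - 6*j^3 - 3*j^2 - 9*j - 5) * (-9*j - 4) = 45*j^5 + 74*j^4 + 51*j^3 + 93*j^2 + 81*j + 20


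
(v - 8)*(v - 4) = v^2 - 12*v + 32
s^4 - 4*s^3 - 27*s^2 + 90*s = s*(s - 6)*(s - 3)*(s + 5)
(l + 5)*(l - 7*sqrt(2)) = l^2 - 7*sqrt(2)*l + 5*l - 35*sqrt(2)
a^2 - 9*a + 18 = (a - 6)*(a - 3)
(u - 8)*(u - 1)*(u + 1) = u^3 - 8*u^2 - u + 8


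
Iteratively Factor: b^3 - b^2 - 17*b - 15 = (b + 3)*(b^2 - 4*b - 5) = (b + 1)*(b + 3)*(b - 5)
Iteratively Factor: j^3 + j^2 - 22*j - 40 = (j - 5)*(j^2 + 6*j + 8) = (j - 5)*(j + 4)*(j + 2)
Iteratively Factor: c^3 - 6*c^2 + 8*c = (c - 2)*(c^2 - 4*c) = c*(c - 2)*(c - 4)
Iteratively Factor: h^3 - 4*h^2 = (h)*(h^2 - 4*h) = h*(h - 4)*(h)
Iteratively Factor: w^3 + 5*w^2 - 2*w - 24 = (w + 3)*(w^2 + 2*w - 8) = (w - 2)*(w + 3)*(w + 4)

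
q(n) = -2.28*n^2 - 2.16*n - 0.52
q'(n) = -4.56*n - 2.16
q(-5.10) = -48.81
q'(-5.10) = 21.10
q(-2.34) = -7.95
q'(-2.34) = 8.51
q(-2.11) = -6.11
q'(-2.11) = 7.46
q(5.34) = -77.07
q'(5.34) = -26.51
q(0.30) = -1.37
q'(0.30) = -3.53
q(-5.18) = -50.51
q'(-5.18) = 21.46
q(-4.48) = -36.60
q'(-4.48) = 18.27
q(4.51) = -56.64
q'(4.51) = -22.73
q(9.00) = -204.64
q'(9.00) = -43.20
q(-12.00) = -302.92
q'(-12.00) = 52.56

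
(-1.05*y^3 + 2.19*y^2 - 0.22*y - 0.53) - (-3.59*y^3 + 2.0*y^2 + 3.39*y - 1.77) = 2.54*y^3 + 0.19*y^2 - 3.61*y + 1.24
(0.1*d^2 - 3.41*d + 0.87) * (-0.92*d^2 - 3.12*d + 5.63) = -0.092*d^4 + 2.8252*d^3 + 10.4018*d^2 - 21.9127*d + 4.8981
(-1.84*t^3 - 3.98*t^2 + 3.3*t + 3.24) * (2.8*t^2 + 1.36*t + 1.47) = -5.152*t^5 - 13.6464*t^4 + 1.1224*t^3 + 7.7094*t^2 + 9.2574*t + 4.7628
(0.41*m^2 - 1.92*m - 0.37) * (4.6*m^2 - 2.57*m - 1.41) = 1.886*m^4 - 9.8857*m^3 + 2.6543*m^2 + 3.6581*m + 0.5217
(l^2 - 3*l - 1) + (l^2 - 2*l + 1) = 2*l^2 - 5*l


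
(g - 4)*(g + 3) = g^2 - g - 12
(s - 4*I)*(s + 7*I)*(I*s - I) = I*s^3 - 3*s^2 - I*s^2 + 3*s + 28*I*s - 28*I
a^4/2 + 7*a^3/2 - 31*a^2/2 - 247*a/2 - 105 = (a/2 + 1/2)*(a - 6)*(a + 5)*(a + 7)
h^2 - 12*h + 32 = (h - 8)*(h - 4)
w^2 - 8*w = w*(w - 8)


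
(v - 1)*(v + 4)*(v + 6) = v^3 + 9*v^2 + 14*v - 24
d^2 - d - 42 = (d - 7)*(d + 6)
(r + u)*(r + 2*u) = r^2 + 3*r*u + 2*u^2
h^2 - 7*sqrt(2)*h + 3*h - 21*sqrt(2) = (h + 3)*(h - 7*sqrt(2))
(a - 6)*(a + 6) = a^2 - 36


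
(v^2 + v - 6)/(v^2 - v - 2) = (v + 3)/(v + 1)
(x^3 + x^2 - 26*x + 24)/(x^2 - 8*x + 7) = (x^2 + 2*x - 24)/(x - 7)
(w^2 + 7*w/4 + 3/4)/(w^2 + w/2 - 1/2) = (4*w + 3)/(2*(2*w - 1))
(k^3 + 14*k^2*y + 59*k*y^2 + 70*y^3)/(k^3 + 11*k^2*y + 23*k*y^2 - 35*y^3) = (-k - 2*y)/(-k + y)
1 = 1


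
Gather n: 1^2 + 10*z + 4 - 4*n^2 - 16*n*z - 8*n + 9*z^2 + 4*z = -4*n^2 + n*(-16*z - 8) + 9*z^2 + 14*z + 5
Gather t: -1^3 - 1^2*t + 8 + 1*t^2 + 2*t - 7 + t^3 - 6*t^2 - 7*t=t^3 - 5*t^2 - 6*t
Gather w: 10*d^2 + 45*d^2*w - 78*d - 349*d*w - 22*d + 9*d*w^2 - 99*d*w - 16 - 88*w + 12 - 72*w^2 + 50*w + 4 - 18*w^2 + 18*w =10*d^2 - 100*d + w^2*(9*d - 90) + w*(45*d^2 - 448*d - 20)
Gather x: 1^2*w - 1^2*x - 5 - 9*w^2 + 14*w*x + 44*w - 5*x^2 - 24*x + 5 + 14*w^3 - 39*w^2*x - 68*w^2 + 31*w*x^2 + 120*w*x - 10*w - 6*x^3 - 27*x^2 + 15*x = 14*w^3 - 77*w^2 + 35*w - 6*x^3 + x^2*(31*w - 32) + x*(-39*w^2 + 134*w - 10)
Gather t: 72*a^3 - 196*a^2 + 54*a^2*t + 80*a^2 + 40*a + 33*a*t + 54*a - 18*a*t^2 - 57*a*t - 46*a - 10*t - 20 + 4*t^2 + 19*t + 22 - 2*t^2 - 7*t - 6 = 72*a^3 - 116*a^2 + 48*a + t^2*(2 - 18*a) + t*(54*a^2 - 24*a + 2) - 4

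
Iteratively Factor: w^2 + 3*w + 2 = (w + 1)*(w + 2)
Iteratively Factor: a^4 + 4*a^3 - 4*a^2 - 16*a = (a + 4)*(a^3 - 4*a) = (a - 2)*(a + 4)*(a^2 + 2*a) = a*(a - 2)*(a + 4)*(a + 2)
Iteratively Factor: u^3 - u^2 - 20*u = (u)*(u^2 - u - 20) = u*(u - 5)*(u + 4)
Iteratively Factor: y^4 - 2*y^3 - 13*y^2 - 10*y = (y + 2)*(y^3 - 4*y^2 - 5*y) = y*(y + 2)*(y^2 - 4*y - 5) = y*(y + 1)*(y + 2)*(y - 5)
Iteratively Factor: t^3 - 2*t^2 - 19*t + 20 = (t + 4)*(t^2 - 6*t + 5) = (t - 1)*(t + 4)*(t - 5)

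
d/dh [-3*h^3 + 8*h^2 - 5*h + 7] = -9*h^2 + 16*h - 5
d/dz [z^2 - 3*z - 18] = 2*z - 3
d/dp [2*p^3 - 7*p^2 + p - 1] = 6*p^2 - 14*p + 1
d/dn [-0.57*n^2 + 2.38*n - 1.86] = 2.38 - 1.14*n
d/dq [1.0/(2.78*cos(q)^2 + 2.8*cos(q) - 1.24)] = (5.56*cos(q) + 2.8)*sin(q)/(2.78*cos(q)^2 + 2.8*cos(q) - 1.24)^2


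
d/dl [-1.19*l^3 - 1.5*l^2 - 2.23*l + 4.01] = -3.57*l^2 - 3.0*l - 2.23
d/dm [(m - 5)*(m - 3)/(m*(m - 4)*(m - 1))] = (-m^4 + 16*m^3 - 81*m^2 + 150*m - 60)/(m^2*(m^4 - 10*m^3 + 33*m^2 - 40*m + 16))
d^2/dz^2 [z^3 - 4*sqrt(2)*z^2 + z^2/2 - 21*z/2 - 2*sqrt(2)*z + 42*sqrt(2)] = 6*z - 8*sqrt(2) + 1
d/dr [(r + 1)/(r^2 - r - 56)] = (r^2 - r - (r + 1)*(2*r - 1) - 56)/(-r^2 + r + 56)^2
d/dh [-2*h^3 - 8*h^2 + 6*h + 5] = -6*h^2 - 16*h + 6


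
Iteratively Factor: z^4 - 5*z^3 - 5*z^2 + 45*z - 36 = (z - 4)*(z^3 - z^2 - 9*z + 9) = (z - 4)*(z - 3)*(z^2 + 2*z - 3) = (z - 4)*(z - 3)*(z - 1)*(z + 3)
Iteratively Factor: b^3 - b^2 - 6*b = (b + 2)*(b^2 - 3*b) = b*(b + 2)*(b - 3)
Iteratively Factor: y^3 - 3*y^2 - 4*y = (y)*(y^2 - 3*y - 4) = y*(y + 1)*(y - 4)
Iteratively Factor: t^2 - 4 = (t + 2)*(t - 2)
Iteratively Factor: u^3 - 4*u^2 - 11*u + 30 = (u - 2)*(u^2 - 2*u - 15) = (u - 2)*(u + 3)*(u - 5)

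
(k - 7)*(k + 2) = k^2 - 5*k - 14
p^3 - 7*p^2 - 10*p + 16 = (p - 8)*(p - 1)*(p + 2)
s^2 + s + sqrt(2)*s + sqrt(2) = (s + 1)*(s + sqrt(2))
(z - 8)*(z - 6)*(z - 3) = z^3 - 17*z^2 + 90*z - 144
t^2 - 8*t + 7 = (t - 7)*(t - 1)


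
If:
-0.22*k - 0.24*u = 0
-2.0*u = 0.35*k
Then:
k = 0.00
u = 0.00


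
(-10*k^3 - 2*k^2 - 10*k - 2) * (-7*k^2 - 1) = 70*k^5 + 14*k^4 + 80*k^3 + 16*k^2 + 10*k + 2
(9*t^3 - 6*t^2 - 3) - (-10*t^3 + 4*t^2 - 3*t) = 19*t^3 - 10*t^2 + 3*t - 3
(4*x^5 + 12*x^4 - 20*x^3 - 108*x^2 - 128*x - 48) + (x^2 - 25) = 4*x^5 + 12*x^4 - 20*x^3 - 107*x^2 - 128*x - 73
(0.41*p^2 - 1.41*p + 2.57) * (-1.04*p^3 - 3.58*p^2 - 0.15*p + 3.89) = -0.4264*p^5 - 0.00140000000000007*p^4 + 2.3135*p^3 - 7.3942*p^2 - 5.8704*p + 9.9973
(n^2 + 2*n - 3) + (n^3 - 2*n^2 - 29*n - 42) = n^3 - n^2 - 27*n - 45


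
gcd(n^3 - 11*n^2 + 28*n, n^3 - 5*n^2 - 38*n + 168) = n^2 - 11*n + 28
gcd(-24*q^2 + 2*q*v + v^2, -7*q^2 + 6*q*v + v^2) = 1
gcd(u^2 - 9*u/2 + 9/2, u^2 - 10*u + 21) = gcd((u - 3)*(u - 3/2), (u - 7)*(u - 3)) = u - 3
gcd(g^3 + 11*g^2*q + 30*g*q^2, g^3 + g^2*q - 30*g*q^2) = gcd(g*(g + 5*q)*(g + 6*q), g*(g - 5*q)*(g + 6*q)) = g^2 + 6*g*q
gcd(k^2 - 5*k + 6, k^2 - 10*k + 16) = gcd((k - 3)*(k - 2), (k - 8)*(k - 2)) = k - 2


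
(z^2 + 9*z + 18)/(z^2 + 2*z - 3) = (z + 6)/(z - 1)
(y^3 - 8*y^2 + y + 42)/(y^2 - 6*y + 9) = (y^2 - 5*y - 14)/(y - 3)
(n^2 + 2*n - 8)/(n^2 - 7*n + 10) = (n + 4)/(n - 5)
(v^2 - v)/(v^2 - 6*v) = (v - 1)/(v - 6)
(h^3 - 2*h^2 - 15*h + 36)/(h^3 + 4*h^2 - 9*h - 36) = (h - 3)/(h + 3)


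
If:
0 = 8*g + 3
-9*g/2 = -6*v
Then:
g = -3/8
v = -9/32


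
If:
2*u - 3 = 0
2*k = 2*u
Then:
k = 3/2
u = 3/2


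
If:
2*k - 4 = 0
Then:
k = 2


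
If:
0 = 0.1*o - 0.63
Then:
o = 6.30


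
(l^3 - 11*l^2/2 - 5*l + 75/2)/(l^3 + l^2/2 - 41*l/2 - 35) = (2*l^2 - l - 15)/(2*l^2 + 11*l + 14)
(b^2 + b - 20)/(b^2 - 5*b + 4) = (b + 5)/(b - 1)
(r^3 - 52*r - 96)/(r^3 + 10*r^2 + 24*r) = (r^2 - 6*r - 16)/(r*(r + 4))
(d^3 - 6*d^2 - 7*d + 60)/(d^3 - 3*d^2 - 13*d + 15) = (d - 4)/(d - 1)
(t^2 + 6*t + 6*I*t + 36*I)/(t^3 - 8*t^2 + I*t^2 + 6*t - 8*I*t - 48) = (t^2 + t*(6 + 6*I) + 36*I)/(t^3 + t^2*(-8 + I) + t*(6 - 8*I) - 48)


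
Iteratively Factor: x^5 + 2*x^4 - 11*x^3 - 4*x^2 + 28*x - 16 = (x + 4)*(x^4 - 2*x^3 - 3*x^2 + 8*x - 4) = (x + 2)*(x + 4)*(x^3 - 4*x^2 + 5*x - 2) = (x - 1)*(x + 2)*(x + 4)*(x^2 - 3*x + 2) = (x - 1)^2*(x + 2)*(x + 4)*(x - 2)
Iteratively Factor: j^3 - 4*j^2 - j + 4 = (j + 1)*(j^2 - 5*j + 4) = (j - 1)*(j + 1)*(j - 4)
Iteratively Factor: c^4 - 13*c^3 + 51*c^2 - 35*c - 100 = (c - 5)*(c^3 - 8*c^2 + 11*c + 20) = (c - 5)^2*(c^2 - 3*c - 4) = (c - 5)^2*(c + 1)*(c - 4)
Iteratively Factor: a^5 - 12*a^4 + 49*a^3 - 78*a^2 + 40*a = (a - 5)*(a^4 - 7*a^3 + 14*a^2 - 8*a) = (a - 5)*(a - 4)*(a^3 - 3*a^2 + 2*a) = (a - 5)*(a - 4)*(a - 1)*(a^2 - 2*a) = (a - 5)*(a - 4)*(a - 2)*(a - 1)*(a)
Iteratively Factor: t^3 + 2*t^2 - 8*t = (t)*(t^2 + 2*t - 8) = t*(t + 4)*(t - 2)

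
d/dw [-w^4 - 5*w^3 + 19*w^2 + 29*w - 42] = -4*w^3 - 15*w^2 + 38*w + 29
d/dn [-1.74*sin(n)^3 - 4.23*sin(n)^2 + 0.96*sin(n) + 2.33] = (-5.22*sin(n)^2 - 8.46*sin(n) + 0.96)*cos(n)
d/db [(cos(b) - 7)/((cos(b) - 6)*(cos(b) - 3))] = (cos(b)^2 - 14*cos(b) + 45)*sin(b)/((cos(b) - 6)^2*(cos(b) - 3)^2)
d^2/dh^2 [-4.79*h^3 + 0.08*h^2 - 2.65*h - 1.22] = 0.16 - 28.74*h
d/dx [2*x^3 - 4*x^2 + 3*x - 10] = 6*x^2 - 8*x + 3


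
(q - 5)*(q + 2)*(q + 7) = q^3 + 4*q^2 - 31*q - 70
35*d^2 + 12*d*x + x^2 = (5*d + x)*(7*d + x)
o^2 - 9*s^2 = (o - 3*s)*(o + 3*s)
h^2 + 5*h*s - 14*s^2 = (h - 2*s)*(h + 7*s)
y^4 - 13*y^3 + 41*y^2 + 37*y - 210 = (y - 7)*(y - 5)*(y - 3)*(y + 2)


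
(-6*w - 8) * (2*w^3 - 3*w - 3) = -12*w^4 - 16*w^3 + 18*w^2 + 42*w + 24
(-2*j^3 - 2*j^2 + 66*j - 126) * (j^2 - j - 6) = -2*j^5 + 80*j^3 - 180*j^2 - 270*j + 756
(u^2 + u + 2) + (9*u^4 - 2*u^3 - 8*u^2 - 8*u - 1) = 9*u^4 - 2*u^3 - 7*u^2 - 7*u + 1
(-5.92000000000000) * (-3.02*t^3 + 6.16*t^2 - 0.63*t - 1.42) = 17.8784*t^3 - 36.4672*t^2 + 3.7296*t + 8.4064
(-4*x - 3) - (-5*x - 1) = x - 2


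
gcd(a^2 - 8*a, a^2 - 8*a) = a^2 - 8*a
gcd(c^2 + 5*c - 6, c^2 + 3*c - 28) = 1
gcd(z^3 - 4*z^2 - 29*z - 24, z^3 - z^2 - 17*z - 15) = z^2 + 4*z + 3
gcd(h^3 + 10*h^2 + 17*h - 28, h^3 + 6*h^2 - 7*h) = h^2 + 6*h - 7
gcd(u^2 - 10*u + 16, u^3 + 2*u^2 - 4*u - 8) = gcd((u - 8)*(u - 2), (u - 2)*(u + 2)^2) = u - 2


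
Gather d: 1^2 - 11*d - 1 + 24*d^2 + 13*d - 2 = 24*d^2 + 2*d - 2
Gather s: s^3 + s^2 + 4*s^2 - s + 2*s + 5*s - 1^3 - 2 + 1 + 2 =s^3 + 5*s^2 + 6*s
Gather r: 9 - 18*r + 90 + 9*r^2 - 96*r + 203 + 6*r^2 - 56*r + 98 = 15*r^2 - 170*r + 400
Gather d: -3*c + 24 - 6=18 - 3*c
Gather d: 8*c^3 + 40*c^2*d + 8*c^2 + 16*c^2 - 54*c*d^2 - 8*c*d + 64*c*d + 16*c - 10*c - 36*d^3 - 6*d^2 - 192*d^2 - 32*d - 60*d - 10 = 8*c^3 + 24*c^2 + 6*c - 36*d^3 + d^2*(-54*c - 198) + d*(40*c^2 + 56*c - 92) - 10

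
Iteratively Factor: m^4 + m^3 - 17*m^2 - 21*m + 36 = (m + 3)*(m^3 - 2*m^2 - 11*m + 12) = (m - 4)*(m + 3)*(m^2 + 2*m - 3) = (m - 4)*(m - 1)*(m + 3)*(m + 3)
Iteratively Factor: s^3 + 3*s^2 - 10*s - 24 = (s - 3)*(s^2 + 6*s + 8) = (s - 3)*(s + 4)*(s + 2)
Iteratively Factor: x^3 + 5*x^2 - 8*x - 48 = (x - 3)*(x^2 + 8*x + 16) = (x - 3)*(x + 4)*(x + 4)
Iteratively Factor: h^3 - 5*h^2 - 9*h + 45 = (h + 3)*(h^2 - 8*h + 15) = (h - 3)*(h + 3)*(h - 5)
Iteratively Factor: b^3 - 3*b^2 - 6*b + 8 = (b - 1)*(b^2 - 2*b - 8) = (b - 1)*(b + 2)*(b - 4)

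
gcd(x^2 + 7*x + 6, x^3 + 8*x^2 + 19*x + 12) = x + 1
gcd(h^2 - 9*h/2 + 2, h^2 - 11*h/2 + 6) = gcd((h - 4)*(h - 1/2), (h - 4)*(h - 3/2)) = h - 4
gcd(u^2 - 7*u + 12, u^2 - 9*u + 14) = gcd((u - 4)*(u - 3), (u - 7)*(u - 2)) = 1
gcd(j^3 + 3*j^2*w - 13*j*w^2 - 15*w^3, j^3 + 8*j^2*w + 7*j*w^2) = j + w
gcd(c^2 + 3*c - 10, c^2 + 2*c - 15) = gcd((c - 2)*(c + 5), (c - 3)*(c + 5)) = c + 5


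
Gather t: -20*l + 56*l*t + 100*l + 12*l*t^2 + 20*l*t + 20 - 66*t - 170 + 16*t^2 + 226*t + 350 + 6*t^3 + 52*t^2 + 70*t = 80*l + 6*t^3 + t^2*(12*l + 68) + t*(76*l + 230) + 200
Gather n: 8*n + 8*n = 16*n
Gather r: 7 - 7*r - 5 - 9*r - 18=-16*r - 16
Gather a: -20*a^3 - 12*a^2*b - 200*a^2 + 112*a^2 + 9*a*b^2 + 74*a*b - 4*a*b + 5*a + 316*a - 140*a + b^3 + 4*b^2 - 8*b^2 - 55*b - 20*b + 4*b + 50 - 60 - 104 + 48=-20*a^3 + a^2*(-12*b - 88) + a*(9*b^2 + 70*b + 181) + b^3 - 4*b^2 - 71*b - 66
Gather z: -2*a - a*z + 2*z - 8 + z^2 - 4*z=-2*a + z^2 + z*(-a - 2) - 8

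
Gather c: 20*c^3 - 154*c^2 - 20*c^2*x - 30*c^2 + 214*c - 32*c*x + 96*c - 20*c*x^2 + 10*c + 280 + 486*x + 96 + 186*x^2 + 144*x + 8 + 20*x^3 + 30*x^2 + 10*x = 20*c^3 + c^2*(-20*x - 184) + c*(-20*x^2 - 32*x + 320) + 20*x^3 + 216*x^2 + 640*x + 384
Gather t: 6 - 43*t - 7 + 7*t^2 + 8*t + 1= 7*t^2 - 35*t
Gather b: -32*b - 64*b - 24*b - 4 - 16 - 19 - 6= -120*b - 45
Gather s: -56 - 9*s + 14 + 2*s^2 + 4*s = 2*s^2 - 5*s - 42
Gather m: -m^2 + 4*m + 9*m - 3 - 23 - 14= -m^2 + 13*m - 40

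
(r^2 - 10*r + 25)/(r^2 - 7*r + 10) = (r - 5)/(r - 2)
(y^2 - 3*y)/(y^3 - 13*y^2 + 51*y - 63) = y/(y^2 - 10*y + 21)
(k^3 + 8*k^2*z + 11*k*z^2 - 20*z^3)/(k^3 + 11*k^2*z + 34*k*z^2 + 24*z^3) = (k^2 + 4*k*z - 5*z^2)/(k^2 + 7*k*z + 6*z^2)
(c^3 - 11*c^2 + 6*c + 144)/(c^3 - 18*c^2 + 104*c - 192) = (c + 3)/(c - 4)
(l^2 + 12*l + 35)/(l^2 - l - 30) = (l + 7)/(l - 6)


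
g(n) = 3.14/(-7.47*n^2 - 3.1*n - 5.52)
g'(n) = 3.14*(14.94*n + 3.1)/(-7.47*n^2 - 3.1*n - 5.52)^2 = (46.9116*n + 9.734)/(7.47*n^2 + 3.1*n + 5.52)^2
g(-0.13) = -0.60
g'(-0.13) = 0.13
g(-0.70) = -0.45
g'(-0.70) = -0.47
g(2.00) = -0.08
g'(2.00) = 0.06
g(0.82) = -0.24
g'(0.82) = 0.28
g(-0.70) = -0.45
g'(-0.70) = -0.47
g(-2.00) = -0.11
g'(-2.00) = -0.10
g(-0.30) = -0.60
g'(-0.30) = -0.16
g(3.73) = -0.03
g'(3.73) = 0.01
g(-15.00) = -0.00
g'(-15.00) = -0.00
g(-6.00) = -0.01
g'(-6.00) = -0.00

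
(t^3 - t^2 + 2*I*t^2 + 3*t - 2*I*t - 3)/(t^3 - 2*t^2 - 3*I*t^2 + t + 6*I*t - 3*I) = (t^2 + 2*I*t + 3)/(t^2 - t*(1 + 3*I) + 3*I)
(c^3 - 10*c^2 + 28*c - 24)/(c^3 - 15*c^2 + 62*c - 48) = (c^2 - 4*c + 4)/(c^2 - 9*c + 8)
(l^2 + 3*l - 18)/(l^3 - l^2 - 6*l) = (l + 6)/(l*(l + 2))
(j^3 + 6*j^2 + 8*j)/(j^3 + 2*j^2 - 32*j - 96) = j*(j + 2)/(j^2 - 2*j - 24)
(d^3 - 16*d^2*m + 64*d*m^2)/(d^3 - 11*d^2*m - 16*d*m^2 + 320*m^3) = d/(d + 5*m)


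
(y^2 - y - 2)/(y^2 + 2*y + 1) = (y - 2)/(y + 1)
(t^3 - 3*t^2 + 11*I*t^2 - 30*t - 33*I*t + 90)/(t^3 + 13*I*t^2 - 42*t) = (t^2 + t*(-3 + 5*I) - 15*I)/(t*(t + 7*I))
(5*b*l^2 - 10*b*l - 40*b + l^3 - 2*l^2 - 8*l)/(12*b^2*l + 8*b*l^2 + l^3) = (5*b*l^2 - 10*b*l - 40*b + l^3 - 2*l^2 - 8*l)/(l*(12*b^2 + 8*b*l + l^2))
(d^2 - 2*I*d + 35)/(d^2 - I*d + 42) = (d + 5*I)/(d + 6*I)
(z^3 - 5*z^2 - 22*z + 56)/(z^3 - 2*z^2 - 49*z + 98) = (z + 4)/(z + 7)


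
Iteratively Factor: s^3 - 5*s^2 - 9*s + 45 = (s - 3)*(s^2 - 2*s - 15) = (s - 5)*(s - 3)*(s + 3)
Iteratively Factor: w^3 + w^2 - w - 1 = (w + 1)*(w^2 - 1) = (w - 1)*(w + 1)*(w + 1)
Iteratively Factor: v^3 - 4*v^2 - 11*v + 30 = (v - 2)*(v^2 - 2*v - 15) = (v - 2)*(v + 3)*(v - 5)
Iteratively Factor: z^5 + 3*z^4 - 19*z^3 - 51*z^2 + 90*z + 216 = (z + 2)*(z^4 + z^3 - 21*z^2 - 9*z + 108) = (z + 2)*(z + 3)*(z^3 - 2*z^2 - 15*z + 36) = (z - 3)*(z + 2)*(z + 3)*(z^2 + z - 12) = (z - 3)^2*(z + 2)*(z + 3)*(z + 4)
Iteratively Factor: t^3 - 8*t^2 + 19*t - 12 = (t - 4)*(t^2 - 4*t + 3) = (t - 4)*(t - 3)*(t - 1)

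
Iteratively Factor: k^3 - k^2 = (k)*(k^2 - k) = k^2*(k - 1)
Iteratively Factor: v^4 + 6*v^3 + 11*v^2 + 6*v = (v)*(v^3 + 6*v^2 + 11*v + 6) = v*(v + 3)*(v^2 + 3*v + 2) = v*(v + 1)*(v + 3)*(v + 2)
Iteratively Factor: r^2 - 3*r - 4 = (r - 4)*(r + 1)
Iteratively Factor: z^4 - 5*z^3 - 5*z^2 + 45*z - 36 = (z - 3)*(z^3 - 2*z^2 - 11*z + 12) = (z - 3)*(z - 1)*(z^2 - z - 12) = (z - 3)*(z - 1)*(z + 3)*(z - 4)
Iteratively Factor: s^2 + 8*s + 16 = (s + 4)*(s + 4)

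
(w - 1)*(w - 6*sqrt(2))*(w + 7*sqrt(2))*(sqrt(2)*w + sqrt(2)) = sqrt(2)*w^4 + 2*w^3 - 85*sqrt(2)*w^2 - 2*w + 84*sqrt(2)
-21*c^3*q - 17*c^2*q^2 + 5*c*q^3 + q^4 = q*(-3*c + q)*(c + q)*(7*c + q)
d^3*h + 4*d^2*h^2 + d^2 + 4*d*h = d*(d + 4*h)*(d*h + 1)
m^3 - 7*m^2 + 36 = (m - 6)*(m - 3)*(m + 2)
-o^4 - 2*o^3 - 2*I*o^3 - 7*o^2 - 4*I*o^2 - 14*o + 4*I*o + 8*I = (o + 2)*(o + 4*I)*(I*o + 1)^2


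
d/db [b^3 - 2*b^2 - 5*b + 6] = 3*b^2 - 4*b - 5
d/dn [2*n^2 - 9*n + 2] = 4*n - 9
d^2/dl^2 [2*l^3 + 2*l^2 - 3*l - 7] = 12*l + 4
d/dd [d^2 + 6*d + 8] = 2*d + 6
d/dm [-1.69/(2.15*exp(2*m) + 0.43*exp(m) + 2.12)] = (7.267*exp(m) + 0.7267)*exp(m)/(2.15*exp(2*m) + 0.43*exp(m) + 2.12)^2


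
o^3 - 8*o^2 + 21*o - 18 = (o - 3)^2*(o - 2)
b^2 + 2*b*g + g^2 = (b + g)^2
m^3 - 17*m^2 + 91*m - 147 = (m - 7)^2*(m - 3)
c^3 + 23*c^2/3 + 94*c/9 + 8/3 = (c + 1/3)*(c + 4/3)*(c + 6)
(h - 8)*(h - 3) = h^2 - 11*h + 24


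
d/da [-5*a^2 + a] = 1 - 10*a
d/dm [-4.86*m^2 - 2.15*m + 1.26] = -9.72*m - 2.15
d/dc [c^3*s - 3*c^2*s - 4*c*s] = s*(3*c^2 - 6*c - 4)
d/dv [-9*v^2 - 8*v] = -18*v - 8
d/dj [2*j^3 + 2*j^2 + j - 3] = 6*j^2 + 4*j + 1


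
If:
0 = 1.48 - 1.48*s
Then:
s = 1.00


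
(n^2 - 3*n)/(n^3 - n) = (n - 3)/(n^2 - 1)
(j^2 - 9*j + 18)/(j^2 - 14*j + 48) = (j - 3)/(j - 8)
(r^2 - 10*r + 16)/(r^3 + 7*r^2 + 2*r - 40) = (r - 8)/(r^2 + 9*r + 20)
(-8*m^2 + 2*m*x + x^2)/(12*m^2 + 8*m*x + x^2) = (-8*m^2 + 2*m*x + x^2)/(12*m^2 + 8*m*x + x^2)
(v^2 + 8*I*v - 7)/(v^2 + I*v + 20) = (v^2 + 8*I*v - 7)/(v^2 + I*v + 20)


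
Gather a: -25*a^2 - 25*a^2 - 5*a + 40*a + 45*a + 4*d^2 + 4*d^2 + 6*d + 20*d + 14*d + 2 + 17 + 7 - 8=-50*a^2 + 80*a + 8*d^2 + 40*d + 18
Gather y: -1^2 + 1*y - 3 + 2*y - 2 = 3*y - 6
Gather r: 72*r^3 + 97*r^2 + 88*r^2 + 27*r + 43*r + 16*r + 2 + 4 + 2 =72*r^3 + 185*r^2 + 86*r + 8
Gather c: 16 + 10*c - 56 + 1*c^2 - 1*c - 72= c^2 + 9*c - 112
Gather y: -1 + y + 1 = y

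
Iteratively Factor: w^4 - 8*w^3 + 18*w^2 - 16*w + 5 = (w - 1)*(w^3 - 7*w^2 + 11*w - 5) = (w - 1)^2*(w^2 - 6*w + 5) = (w - 1)^3*(w - 5)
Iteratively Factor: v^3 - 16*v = (v + 4)*(v^2 - 4*v) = (v - 4)*(v + 4)*(v)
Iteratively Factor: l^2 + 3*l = (l + 3)*(l)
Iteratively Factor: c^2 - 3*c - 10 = (c + 2)*(c - 5)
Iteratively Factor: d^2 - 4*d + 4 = (d - 2)*(d - 2)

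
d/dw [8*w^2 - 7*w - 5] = 16*w - 7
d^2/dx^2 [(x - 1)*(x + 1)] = 2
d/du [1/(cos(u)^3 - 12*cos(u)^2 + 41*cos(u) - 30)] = (3*cos(u)^2 - 24*cos(u) + 41)*sin(u)/(cos(u)^3 - 12*cos(u)^2 + 41*cos(u) - 30)^2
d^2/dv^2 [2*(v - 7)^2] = 4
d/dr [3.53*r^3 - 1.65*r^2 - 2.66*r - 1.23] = 10.59*r^2 - 3.3*r - 2.66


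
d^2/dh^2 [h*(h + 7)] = 2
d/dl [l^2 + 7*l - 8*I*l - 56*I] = 2*l + 7 - 8*I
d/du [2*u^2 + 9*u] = 4*u + 9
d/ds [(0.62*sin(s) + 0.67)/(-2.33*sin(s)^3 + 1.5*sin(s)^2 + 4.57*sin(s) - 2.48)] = (2.8892*sin(s)^3 + 3.7533*sin(s)^2 - 2.01*sin(s) - 4.5995)*cos(s)/(5.4289*sin(s)^6 - 6.99*sin(s)^5 - 19.0462*sin(s)^4 + 25.2668*sin(s)^3 + 13.4449*sin(s)^2 - 22.6672*sin(s) + 6.1504)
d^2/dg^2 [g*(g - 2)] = 2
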